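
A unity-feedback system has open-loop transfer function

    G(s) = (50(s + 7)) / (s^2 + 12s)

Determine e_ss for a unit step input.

e_ss = 0

G(s) has one pole at the origin.
This is a Type 1 system; for a step input the steady-state error is zero.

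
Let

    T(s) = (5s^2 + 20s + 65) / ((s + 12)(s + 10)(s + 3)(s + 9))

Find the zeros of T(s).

Set the numerator to zero: 5s^2 + 20s + 65 = 0, i.e. 5·(s^2 + 4s + 13) = 0.
Factoring: (s^2 + 4s + 13) = 0.

s = -2 ± 3j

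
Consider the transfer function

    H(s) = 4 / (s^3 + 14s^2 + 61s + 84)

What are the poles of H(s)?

The poles are the roots of the denominator s^3 + 14s^2 + 61s + 84 = 0.
Trying s = -4: the polynomial evaluates to 0, so (s + 4) is a factor.
Dividing out leaves s^2 + 10s + 21 = 0.
Factoring the quadratic: (s + 7)(s + 3) = 0.

s = -4, -7, -3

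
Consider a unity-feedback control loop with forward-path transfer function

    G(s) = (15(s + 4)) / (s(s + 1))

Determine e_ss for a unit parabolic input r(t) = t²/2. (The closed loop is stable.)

G(s) has one pole at the origin.
This is a Type 1 system; Ka = lim_{s→0} s^2·G(s) = 0, so the steady-state error for a parabola input is infinite.

e_ss = ∞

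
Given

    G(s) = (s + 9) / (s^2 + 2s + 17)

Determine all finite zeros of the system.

Set the numerator to zero: s + 9 = 0.
So s = -9.

s = -9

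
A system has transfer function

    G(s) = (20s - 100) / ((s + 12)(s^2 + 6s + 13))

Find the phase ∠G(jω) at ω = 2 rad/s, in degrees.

At s = j2: numerator = -100 + j40, denominator = 84 + j162.
∠G = ∠num − ∠den = 158.20° − (62.592°) = 95.61°.

∠G(j2) ≈ 95.61°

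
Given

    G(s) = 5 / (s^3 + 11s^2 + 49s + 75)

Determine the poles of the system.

The poles are the roots of the denominator s^3 + 11s^2 + 49s + 75 = 0.
Trying s = -3: the polynomial evaluates to 0, so (s + 3) is a factor.
Dividing out leaves s^2 + 8s + 25 = 0.
The quadratic formula then gives s = -4 ± 3j.

s = -4 ± 3j, -3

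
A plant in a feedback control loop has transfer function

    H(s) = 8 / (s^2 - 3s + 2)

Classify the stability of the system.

unstable

The denominator s^2 - 3s + 2 factors as (s - 1)(s - 2), giving poles at s = 1, 2.
Since the pole(s) at s = 1, 2 lie in the right half-plane, the system is unstable.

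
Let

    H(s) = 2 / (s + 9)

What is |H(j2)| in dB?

Substitute s = j2: numerator = 2, denominator = 9 + j2.
|H(j2)| = |2| / |9 + j2| = 2 / 9.2195 ≈ 0.2169.
In decibels: 20·log₁₀(0.2169) ≈ -13.3 dB.

|H(j2)|_dB ≈ -13.3 dB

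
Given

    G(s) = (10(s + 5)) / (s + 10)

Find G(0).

At s = 0 each factor (s + a) contributes a and each (s^2 + bs + c) contributes c.
G(0) = 10·(5) / ((10)) = 50/10 = 5.

G(0) = 5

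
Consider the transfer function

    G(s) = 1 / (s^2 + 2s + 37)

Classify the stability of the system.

The poles can be read from the denominator factors: s = -1 ± 6j.
Since all poles lie strictly in the left half-plane, the system is stable.

stable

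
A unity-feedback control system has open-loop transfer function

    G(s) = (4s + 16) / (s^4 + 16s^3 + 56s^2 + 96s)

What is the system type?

Factor s from the denominator: s^4 + 16s^3 + 56s^2 + 96s = s·(s^3 + 16s^2 + 56s + 96).
There is 1 pole at the origin, so the system is Type 1.

Type 1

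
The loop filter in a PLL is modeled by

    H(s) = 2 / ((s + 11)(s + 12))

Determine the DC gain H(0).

H(0) = 1/66 ≈ 0.01515

Set s = 0: H(0) = (2) / (132) = 1/66.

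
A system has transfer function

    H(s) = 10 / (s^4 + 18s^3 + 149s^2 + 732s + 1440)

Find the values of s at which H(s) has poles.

s = -3 ± 6j, -8, -4

The poles are the roots of the denominator s^4 + 18s^3 + 149s^2 + 732s + 1440 = 0.
Trying s = -8: the polynomial evaluates to 0, so (s + 8) is a factor.
Dividing out leaves s^3 + 10s^2 + 69s + 180 = 0.
This factors further as (s^2 + 6s + 45)(s + 4) = 0.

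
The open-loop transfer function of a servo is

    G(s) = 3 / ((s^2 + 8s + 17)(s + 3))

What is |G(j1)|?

|G(j1)| ≈ 0.05303

Substitute s = j1: numerator = 3, denominator = 40 + j40.
|G(j1)| = |3| / |40 + j40| = 3 / 56.569 ≈ 0.05303.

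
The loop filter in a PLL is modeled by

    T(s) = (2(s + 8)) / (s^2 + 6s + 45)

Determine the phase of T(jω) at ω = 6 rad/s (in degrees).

At s = j6: numerator = 16 + j12, denominator = 9 + j36.
∠T = ∠num − ∠den = 36.870° − (75.964°) = -39.09°.

∠T(j6) ≈ -39.09°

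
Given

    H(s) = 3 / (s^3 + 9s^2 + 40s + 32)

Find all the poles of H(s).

s = -4 + 4j, -4 - 4j, -1

The poles are the roots of the denominator s^3 + 9s^2 + 40s + 32 = 0.
Trying s = -1: the polynomial evaluates to 0, so (s + 1) is a factor.
Dividing out leaves s^2 + 8s + 32 = 0.
The quadratic formula then gives s = -4 ± 4j.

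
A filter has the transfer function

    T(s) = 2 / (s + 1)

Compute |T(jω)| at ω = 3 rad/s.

|T(j3)| ≈ 0.6325

Substitute s = j3: numerator = 2, denominator = 1 + j3.
|T(j3)| = |2| / |1 + j3| = 2 / 3.1623 ≈ 0.6325.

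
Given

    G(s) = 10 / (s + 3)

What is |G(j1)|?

Substitute s = j1: numerator = 10, denominator = 3 + j1.
|G(j1)| = |10| / |3 + j1| = 10 / 3.1623 ≈ 3.162.

|G(j1)| ≈ 3.162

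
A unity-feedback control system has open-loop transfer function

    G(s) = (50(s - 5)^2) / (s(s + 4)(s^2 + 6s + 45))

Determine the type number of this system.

The denominator has 1 factor of s at the origin (free integrator), so this is a Type 1 system.

Type 1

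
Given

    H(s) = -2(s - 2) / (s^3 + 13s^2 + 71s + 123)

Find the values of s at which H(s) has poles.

The poles are the roots of the denominator s^3 + 13s^2 + 71s + 123 = 0.
Trying s = -3: the polynomial evaluates to 0, so (s + 3) is a factor.
Dividing out leaves s^2 + 10s + 41 = 0.
The quadratic formula then gives s = -5 ± 4j.

s = -5 + 4j, -5 - 4j, -3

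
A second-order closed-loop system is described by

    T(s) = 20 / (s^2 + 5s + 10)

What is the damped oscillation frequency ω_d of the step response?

Comparing s^2 + 5s + 10 to s^2 + 2ζωₙs + ωₙ²: ωₙ = √10 ≈ 3.162 rad/s and ζ = 5/(2·√10) ≈ 0.7906.
ζωₙ = 5/2 = 2.5, so ω_d = ωₙ√(1−ζ²) = √(ωₙ² − (ζωₙ)²) = √(10 − 2.5²) = √3.75 ≈ 1.936 rad/s.

ω_d ≈ 1.936 rad/s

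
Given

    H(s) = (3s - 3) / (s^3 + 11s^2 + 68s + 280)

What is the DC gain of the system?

H(0) = -3/280 ≈ -0.01071

Set s = 0: H(0) = (-3) / (280) = -3/280.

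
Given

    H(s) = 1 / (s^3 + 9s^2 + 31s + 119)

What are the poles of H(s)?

s = -1 + 4j, -1 - 4j, -7

The poles are the roots of the denominator s^3 + 9s^2 + 31s + 119 = 0.
Trying s = -7: the polynomial evaluates to 0, so (s + 7) is a factor.
Dividing out leaves s^2 + 2s + 17 = 0.
The quadratic formula then gives s = -1 ± 4j.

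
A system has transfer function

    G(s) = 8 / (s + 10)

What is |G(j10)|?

|G(j10)| ≈ 0.5657

Substitute s = j10: numerator = 8, denominator = 10 + j10.
|G(j10)| = |8| / |10 + j10| = 8 / 14.142 ≈ 0.5657.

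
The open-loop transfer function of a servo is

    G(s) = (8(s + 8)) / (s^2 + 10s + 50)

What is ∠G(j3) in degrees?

∠G(j3) ≈ -15.64°

At s = j3: numerator = 64 + j24, denominator = 41 + j30.
∠G = ∠num − ∠den = 20.556° − (36.193°) = -15.64°.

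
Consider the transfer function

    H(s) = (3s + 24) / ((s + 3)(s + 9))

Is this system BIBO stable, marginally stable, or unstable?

The poles can be read from the denominator factors: s = -3, -9.
Since all poles lie strictly in the left half-plane, the system is stable.

stable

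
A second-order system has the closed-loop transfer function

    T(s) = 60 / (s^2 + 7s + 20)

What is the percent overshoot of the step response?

%OS ≈ 1.93%

Comparing s^2 + 7s + 20 to s^2 + 2ζωₙs + ωₙ²: ωₙ = √20 ≈ 4.472 rad/s and ζ = 7/(2·√20) ≈ 0.7826.
%OS = 100·exp(−πζ/√(1−ζ²)) = 100·exp(−π·0.7826/√(1−0.7826²)) ≈ 1.93%.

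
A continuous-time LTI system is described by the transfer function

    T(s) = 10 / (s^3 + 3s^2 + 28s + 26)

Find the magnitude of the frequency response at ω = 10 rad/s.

Substitute s = j10: numerator = 10, denominator = -274 - j720.
|T(j10)| = |10| / |-274 - j720| = 10 / 770.37 ≈ 0.01298.

|T(j10)| ≈ 0.01298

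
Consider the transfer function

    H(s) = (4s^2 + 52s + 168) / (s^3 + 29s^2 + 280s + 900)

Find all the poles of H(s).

s = -10, -9, -10

The poles are the roots of the denominator s^3 + 29s^2 + 280s + 900 = 0.
Trying s = -10: the polynomial evaluates to 0, so (s + 10) is a factor.
Dividing out leaves s^2 + 19s + 90 = 0.
Factoring the quadratic: (s + 9)(s + 10) = 0.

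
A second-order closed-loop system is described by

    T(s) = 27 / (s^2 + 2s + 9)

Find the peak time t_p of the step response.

t_p ≈ 1.111 s

Comparing s^2 + 2s + 9 to s^2 + 2ζωₙs + ωₙ²: ωₙ = 3 rad/s and ζ = 2/(2·3) ≈ 0.3333.
ζωₙ = 2/2 = 1, so ω_d = ωₙ√(1−ζ²) = √(ωₙ² − (ζωₙ)²) = √(9 − 1²) = √8 ≈ 2.828 rad/s.
t_p = π/ω_d = π/2.828 ≈ 1.111 s.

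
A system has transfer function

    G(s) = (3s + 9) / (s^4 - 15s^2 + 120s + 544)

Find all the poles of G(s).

The poles are the roots of the denominator s^4 - 15s^2 + 120s + 544 = 0.
No real roots exist; factor into two real quadratics: (s^2 + 8s + 17)(s^2 - 8s + 32) = 0.
Each quadratic gives a conjugate pair via the quadratic formula.

s = -4 + j, -4 - j, 4 + 4j, 4 - 4j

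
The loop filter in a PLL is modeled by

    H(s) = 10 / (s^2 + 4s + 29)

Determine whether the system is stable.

stable

The poles can be read from the denominator factors: s = -2 + 5j, -2 - 5j.
Since all poles lie strictly in the left half-plane, the system is stable.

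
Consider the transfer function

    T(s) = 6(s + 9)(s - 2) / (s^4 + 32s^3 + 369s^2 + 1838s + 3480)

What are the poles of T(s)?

s = -5 ± 2j, -12, -10

The poles are the roots of the denominator s^4 + 32s^3 + 369s^2 + 1838s + 3480 = 0.
Trying s = -12: the polynomial evaluates to 0, so (s + 12) is a factor.
Dividing out leaves s^3 + 20s^2 + 129s + 290 = 0.
This factors further as (s^2 + 10s + 29)(s + 10) = 0.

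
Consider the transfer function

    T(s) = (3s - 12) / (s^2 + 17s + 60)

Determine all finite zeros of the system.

Set the numerator to zero: 3s - 12 = 0, i.e. 3·(s - 4) = 0.
So s = 4.

s = 4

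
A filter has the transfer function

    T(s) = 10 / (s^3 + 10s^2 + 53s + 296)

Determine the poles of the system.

s = -1 ± 6j, -8

The poles are the roots of the denominator s^3 + 10s^2 + 53s + 296 = 0.
Trying s = -8: the polynomial evaluates to 0, so (s + 8) is a factor.
Dividing out leaves s^2 + 2s + 37 = 0.
The quadratic formula then gives s = -1 ± 6j.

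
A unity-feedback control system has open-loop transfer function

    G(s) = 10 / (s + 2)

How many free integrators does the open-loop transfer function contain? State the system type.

The denominator has no factor of s at the origin — no free integrator — so this is a Type 0 system.

Type 0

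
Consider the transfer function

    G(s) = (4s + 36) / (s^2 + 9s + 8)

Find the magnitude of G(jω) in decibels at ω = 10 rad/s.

Substitute s = j10: numerator = 36 + j40, denominator = -92 + j90.
|G(j10)| = |36 + j40| / |-92 + j90| = 53.814 / 128.70 ≈ 0.4181.
In decibels: 20·log₁₀(0.4181) ≈ -7.57 dB.

|G(j10)|_dB ≈ -7.57 dB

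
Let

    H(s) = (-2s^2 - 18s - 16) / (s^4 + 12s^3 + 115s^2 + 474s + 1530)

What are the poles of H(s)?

The poles are the roots of the denominator s^4 + 12s^3 + 115s^2 + 474s + 1530 = 0.
No real roots exist; factor into two real quadratics: (s^2 + 6s + 34)(s^2 + 6s + 45) = 0.
Each quadratic gives a conjugate pair via the quadratic formula.

s = -3 ± 5j, -3 ± 6j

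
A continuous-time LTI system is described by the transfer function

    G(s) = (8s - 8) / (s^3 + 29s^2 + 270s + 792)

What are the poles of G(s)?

The poles are the roots of the denominator s^3 + 29s^2 + 270s + 792 = 0.
Trying s = -6: the polynomial evaluates to 0, so (s + 6) is a factor.
Dividing out leaves s^2 + 23s + 132 = 0.
Factoring the quadratic: (s + 12)(s + 11) = 0.

s = -6, -12, -11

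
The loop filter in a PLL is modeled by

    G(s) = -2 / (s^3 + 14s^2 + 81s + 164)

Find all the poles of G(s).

The poles are the roots of the denominator s^3 + 14s^2 + 81s + 164 = 0.
Trying s = -4: the polynomial evaluates to 0, so (s + 4) is a factor.
Dividing out leaves s^2 + 10s + 41 = 0.
The quadratic formula then gives s = -5 ± 4j.

s = -5 + 4j, -5 - 4j, -4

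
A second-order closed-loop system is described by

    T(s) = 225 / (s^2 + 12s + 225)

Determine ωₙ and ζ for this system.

Compare the denominator to the standard form s^2 + 2ζωₙs + ωₙ².
ωₙ² = 225, so ωₙ = 15 rad/s.
2ζωₙ = 12, so ζ = 12/(2·15) = 0.4.
With ζ = 0.4 the response is underdamped.

ωₙ = 15 rad/s, ζ = 0.4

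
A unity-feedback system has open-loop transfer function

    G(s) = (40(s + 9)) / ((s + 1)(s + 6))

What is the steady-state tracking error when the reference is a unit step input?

G(s) has no poles at the origin.
This is a Type 0 system. Kp = lim_{s→0} G(s) = 360/6 = 60.
e_ss = 1/(1 + Kp) = 1/(1 + 60) = 1/61 ≈ 0.01639.

e_ss = 0.01639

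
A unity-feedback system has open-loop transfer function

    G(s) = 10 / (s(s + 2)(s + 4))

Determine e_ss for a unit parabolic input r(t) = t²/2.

G(s) has one pole at the origin.
This is a Type 1 system; Ka = lim_{s→0} s^2·G(s) = 0, so the steady-state error for a parabola input is infinite.

e_ss = ∞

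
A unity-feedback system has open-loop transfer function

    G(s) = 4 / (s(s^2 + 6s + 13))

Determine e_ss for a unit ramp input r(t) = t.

e_ss = 3.250

G(s) has one pole at the origin.
This is a Type 1 system. Kv = lim_{s→0} s·G(s) = 4/13.
e_ss = 1/Kv = 1/(4/13) = 13/4 ≈ 3.250.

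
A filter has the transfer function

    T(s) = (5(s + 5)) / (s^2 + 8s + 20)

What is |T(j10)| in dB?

Substitute s = j10: numerator = 25 + j50, denominator = -80 + j80.
|T(j10)| = |25 + j50| / |-80 + j80| = 55.902 / 113.14 ≈ 0.4941.
In decibels: 20·log₁₀(0.4941) ≈ -6.12 dB.

|T(j10)|_dB ≈ -6.12 dB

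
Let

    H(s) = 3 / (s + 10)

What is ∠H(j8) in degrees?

At s = j8: numerator = 3, denominator = 10 + j8.
∠H = ∠num − ∠den = 0° − (38.660°) = -38.66°.

∠H(j8) ≈ -38.66°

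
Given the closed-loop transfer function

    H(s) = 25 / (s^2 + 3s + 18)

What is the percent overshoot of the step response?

%OS ≈ 30.5%

Comparing s^2 + 3s + 18 to s^2 + 2ζωₙs + ωₙ²: ωₙ = √18 ≈ 4.243 rad/s and ζ = 3/(2·√18) ≈ 0.3536.
%OS = 100·exp(−πζ/√(1−ζ²)) = 100·exp(−π·0.3536/√(1−0.3536²)) ≈ 30.5%.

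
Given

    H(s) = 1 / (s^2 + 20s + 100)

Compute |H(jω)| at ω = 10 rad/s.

|H(j10)| = 0.005000

Substitute s = j10: numerator = 1, denominator = j200.
|H(j10)| = |1| / |j200| = 1 / 200 = 0.005000.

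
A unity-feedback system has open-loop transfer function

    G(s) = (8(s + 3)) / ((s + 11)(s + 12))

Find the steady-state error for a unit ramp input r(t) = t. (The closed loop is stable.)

e_ss = ∞

G(s) has no poles at the origin.
This is a Type 0 system; Kv = lim_{s→0} s·G(s) = 0, so the steady-state error for a ramp input is infinite.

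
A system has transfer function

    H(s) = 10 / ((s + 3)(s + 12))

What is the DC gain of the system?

H(0) = 5/18 ≈ 0.2778

At s = 0 each factor (s + a) contributes a and each (s^2 + bs + c) contributes c.
H(0) = 10·1 / ((3) · (12)) = 10/36 = 5/18.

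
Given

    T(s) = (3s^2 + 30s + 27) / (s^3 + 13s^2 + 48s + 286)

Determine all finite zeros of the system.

Set the numerator to zero: 3s^2 + 30s + 27 = 0, i.e. 3·(s^2 + 10s + 9) = 0.
Factoring: (s + 1)(s + 9) = 0.

s = -1, -9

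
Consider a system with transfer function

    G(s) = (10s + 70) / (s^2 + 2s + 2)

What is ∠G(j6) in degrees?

At s = j6: numerator = 70 + j60, denominator = -34 + j12.
∠G = ∠num − ∠den = 40.601° − (160.56°) = -120.0°.

∠G(j6) ≈ -120.0°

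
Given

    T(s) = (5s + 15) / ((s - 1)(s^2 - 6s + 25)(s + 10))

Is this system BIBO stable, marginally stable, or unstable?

unstable

The poles can be read from the denominator factors: s = 1, 3 + 4j, 3 - 4j, -10.
Since the pole(s) at s = 1, 3 ± 4j lie in the right half-plane, the system is unstable.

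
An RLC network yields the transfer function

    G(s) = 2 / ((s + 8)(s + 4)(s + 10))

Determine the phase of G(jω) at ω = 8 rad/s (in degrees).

At s = j8: numerator = 2, denominator = -1088 + j704.
∠G = ∠num − ∠den = 0° − (147.09°) = -147.1°.

∠G(j8) ≈ -147.1°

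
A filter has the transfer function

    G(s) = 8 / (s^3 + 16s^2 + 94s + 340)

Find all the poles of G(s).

The poles are the roots of the denominator s^3 + 16s^2 + 94s + 340 = 0.
Trying s = -10: the polynomial evaluates to 0, so (s + 10) is a factor.
Dividing out leaves s^2 + 6s + 34 = 0.
The quadratic formula then gives s = -3 ± 5j.

s = -3 ± 5j, -10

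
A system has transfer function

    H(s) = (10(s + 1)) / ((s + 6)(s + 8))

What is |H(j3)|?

|H(j3)| ≈ 0.5517

Substitute s = j3: numerator = 10 + j30, denominator = 39 + j42.
|H(j3)| = |10 + j30| / |39 + j42| = 31.623 / 57.315 ≈ 0.5517.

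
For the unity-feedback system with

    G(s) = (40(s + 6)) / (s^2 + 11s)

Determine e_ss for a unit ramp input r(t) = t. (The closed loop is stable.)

e_ss = 0.04583

G(s) has one pole at the origin.
This is a Type 1 system. Kv = lim_{s→0} s·G(s) = 240/11.
e_ss = 1/Kv = 1/(240/11) = 11/240 ≈ 0.04583.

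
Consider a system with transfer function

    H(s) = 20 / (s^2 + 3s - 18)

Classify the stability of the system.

The denominator s^2 + 3s - 18 factors as (s + 6)(s - 3), giving poles at s = -6, 3.
Since the pole(s) at s = 3 lie in the right half-plane, the system is unstable.

unstable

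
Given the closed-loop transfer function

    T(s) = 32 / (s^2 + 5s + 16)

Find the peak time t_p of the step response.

t_p ≈ 1.006 s

Comparing s^2 + 5s + 16 to s^2 + 2ζωₙs + ωₙ²: ωₙ = 4 rad/s and ζ = 5/(2·4) = 0.625.
ζωₙ = 5/2 = 2.5, so ω_d = ωₙ√(1−ζ²) = √(ωₙ² − (ζωₙ)²) = √(16 − 2.5²) = √9.75 ≈ 3.122 rad/s.
t_p = π/ω_d = π/3.122 ≈ 1.006 s.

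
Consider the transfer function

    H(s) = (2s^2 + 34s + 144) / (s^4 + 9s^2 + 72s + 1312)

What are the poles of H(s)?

The poles are the roots of the denominator s^4 + 9s^2 + 72s + 1312 = 0.
No real roots exist; factor into two real quadratics: (s^2 + 8s + 32)(s^2 - 8s + 41) = 0.
Each quadratic gives a conjugate pair via the quadratic formula.

s = -4 + 4j, -4 - 4j, 4 + 5j, 4 - 5j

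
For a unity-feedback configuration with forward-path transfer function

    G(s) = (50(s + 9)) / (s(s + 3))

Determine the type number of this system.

The denominator has 1 factor of s at the origin (free integrator), so this is a Type 1 system.

Type 1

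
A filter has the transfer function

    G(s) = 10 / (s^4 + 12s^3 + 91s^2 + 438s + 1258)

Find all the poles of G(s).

s = -5 + 3j, -5 - 3j, -1 + 6j, -1 - 6j

The poles are the roots of the denominator s^4 + 12s^3 + 91s^2 + 438s + 1258 = 0.
No real roots exist; factor into two real quadratics: (s^2 + 10s + 34)(s^2 + 2s + 37) = 0.
Each quadratic gives a conjugate pair via the quadratic formula.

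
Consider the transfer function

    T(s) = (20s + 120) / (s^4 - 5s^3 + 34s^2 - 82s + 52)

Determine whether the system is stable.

The denominator s^4 - 5s^3 + 34s^2 - 82s + 52 factors as (s^2 - 2s + 26)(s - 2)(s - 1), giving poles at s = 1 + 5j, 1 - 5j, 2, 1.
Since the pole(s) at s = 1 ± 5j, 2, 1 lie in the right half-plane, the system is unstable.

unstable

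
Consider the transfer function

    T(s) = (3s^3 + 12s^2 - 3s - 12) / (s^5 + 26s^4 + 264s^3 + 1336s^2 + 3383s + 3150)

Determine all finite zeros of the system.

Set the numerator to zero: 3s^3 + 12s^2 - 3s - 12 = 0, i.e. 3·(s^3 + 4s^2 - s - 4) = 0.
Factoring: (s + 1)(s + 4)(s - 1) = 0.

s = -1, -4, 1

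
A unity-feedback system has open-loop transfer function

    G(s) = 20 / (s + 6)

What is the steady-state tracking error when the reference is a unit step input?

e_ss = 0.2308

G(s) has no poles at the origin.
This is a Type 0 system. Kp = lim_{s→0} G(s) = 20/6 = 10/3.
e_ss = 1/(1 + Kp) = 1/(1 + 10/3) = 3/13 ≈ 0.2308.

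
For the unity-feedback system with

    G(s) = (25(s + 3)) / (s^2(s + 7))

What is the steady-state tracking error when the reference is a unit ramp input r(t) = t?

G(s) has 2 poles at the origin.
This is a Type 2 system; for a ramp input the steady-state error is zero.

e_ss = 0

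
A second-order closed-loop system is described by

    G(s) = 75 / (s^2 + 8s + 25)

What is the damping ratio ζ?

Compare the denominator to the standard form s^2 + 2ζωₙs + ωₙ².
ωₙ² = 25, so ωₙ = 5 rad/s.
2ζωₙ = 8, so ζ = 8/(2·5) = 0.8.
With ζ = 0.8 the response is underdamped.

ζ = 0.8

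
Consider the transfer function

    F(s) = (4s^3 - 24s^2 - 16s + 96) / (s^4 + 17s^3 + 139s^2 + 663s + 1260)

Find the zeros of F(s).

Set the numerator to zero: 4s^3 - 24s^2 - 16s + 96 = 0, i.e. 4·(s^3 - 6s^2 - 4s + 24) = 0.
Factoring: (s - 2)(s + 2)(s - 6) = 0.

s = 2, -2, 6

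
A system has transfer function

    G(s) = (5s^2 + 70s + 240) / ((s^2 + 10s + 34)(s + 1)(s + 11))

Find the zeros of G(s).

s = -6, -8

Set the numerator to zero: 5s^2 + 70s + 240 = 0, i.e. 5·(s^2 + 14s + 48) = 0.
Factoring: (s + 6)(s + 8) = 0.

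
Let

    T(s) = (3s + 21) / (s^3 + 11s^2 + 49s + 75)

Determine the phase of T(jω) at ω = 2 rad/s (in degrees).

∠T(j2) ≈ -55.05°

At s = j2: numerator = 21 + j6, denominator = 31 + j90.
∠T = ∠num − ∠den = 15.945° − (70.994°) = -55.05°.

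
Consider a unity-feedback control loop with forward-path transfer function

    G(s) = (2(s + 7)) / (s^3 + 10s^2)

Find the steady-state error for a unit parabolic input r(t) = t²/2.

G(s) has 2 poles at the origin.
This is a Type 2 system. Ka = lim_{s→0} s^2·G(s) = 14/10 = 7/5.
e_ss = 1/Ka = 1/(7/5) = 5/7 ≈ 0.7143.

e_ss = 0.7143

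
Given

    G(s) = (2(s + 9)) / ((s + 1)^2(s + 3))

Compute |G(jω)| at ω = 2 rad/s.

|G(j2)| ≈ 1.023

Substitute s = j2: numerator = 18 + j4, denominator = -17 + j6.
|G(j2)| = |18 + j4| / |-17 + j6| = 18.439 / 18.028 ≈ 1.023.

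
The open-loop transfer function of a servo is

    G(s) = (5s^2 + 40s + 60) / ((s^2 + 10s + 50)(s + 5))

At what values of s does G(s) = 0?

s = -2, -6

Set the numerator to zero: 5s^2 + 40s + 60 = 0, i.e. 5·(s^2 + 8s + 12) = 0.
Factoring: (s + 2)(s + 6) = 0.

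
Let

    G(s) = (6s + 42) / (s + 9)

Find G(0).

G(0) = 14/3 ≈ 4.667

Set s = 0: G(0) = (42) / (9) = 14/3.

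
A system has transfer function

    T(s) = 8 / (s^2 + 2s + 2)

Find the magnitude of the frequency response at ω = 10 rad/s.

|T(j10)| ≈ 0.07998

Substitute s = j10: numerator = 8, denominator = -98 + j20.
|T(j10)| = |8| / |-98 + j20| = 8 / 100.02 ≈ 0.07998.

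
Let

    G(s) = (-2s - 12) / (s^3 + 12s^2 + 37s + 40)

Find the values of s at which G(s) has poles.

s = -2 ± j, -8

The poles are the roots of the denominator s^3 + 12s^2 + 37s + 40 = 0.
Trying s = -8: the polynomial evaluates to 0, so (s + 8) is a factor.
Dividing out leaves s^2 + 4s + 5 = 0.
The quadratic formula then gives s = -2 ± 1j.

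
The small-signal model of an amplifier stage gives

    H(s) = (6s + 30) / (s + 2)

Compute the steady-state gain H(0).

Set s = 0: H(0) = (30) / (2) = 15.

H(0) = 15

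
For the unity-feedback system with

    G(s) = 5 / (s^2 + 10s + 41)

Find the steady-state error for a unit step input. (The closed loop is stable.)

G(s) has no poles at the origin.
This is a Type 0 system. Kp = lim_{s→0} G(s) = 5/41.
e_ss = 1/(1 + Kp) = 1/(1 + 5/41) = 41/46 ≈ 0.8913.

e_ss = 0.8913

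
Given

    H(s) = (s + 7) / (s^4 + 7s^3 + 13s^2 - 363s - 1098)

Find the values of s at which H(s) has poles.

s = -5 + 6j, -5 - 6j, -3, 6

The poles are the roots of the denominator s^4 + 7s^3 + 13s^2 - 363s - 1098 = 0.
Trying s = -3: the polynomial evaluates to 0, so (s + 3) is a factor.
Dividing out leaves s^3 + 4s^2 + s - 366 = 0.
This factors further as (s^2 + 10s + 61)(s - 6) = 0.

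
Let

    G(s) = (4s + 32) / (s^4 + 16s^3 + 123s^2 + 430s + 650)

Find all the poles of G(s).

s = -3 ± 2j, -5 ± 5j

The poles are the roots of the denominator s^4 + 16s^3 + 123s^2 + 430s + 650 = 0.
No real roots exist; factor into two real quadratics: (s^2 + 6s + 13)(s^2 + 10s + 50) = 0.
Each quadratic gives a conjugate pair via the quadratic formula.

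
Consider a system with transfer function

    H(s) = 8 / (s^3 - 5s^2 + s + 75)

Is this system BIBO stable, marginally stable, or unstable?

unstable

The denominator s^3 - 5s^2 + s + 75 factors as (s + 3)(s^2 - 8s + 25), giving poles at s = -3, 4 ± 3j.
Since the pole(s) at s = 4 ± 3j lie in the right half-plane, the system is unstable.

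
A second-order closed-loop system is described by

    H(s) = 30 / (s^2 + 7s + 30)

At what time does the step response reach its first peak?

Comparing s^2 + 7s + 30 to s^2 + 2ζωₙs + ωₙ²: ωₙ = √30 ≈ 5.477 rad/s and ζ = 7/(2·√30) ≈ 0.6390.
ζωₙ = 7/2 = 3.5, so ω_d = ωₙ√(1−ζ²) = √(ωₙ² − (ζωₙ)²) = √(30 − 3.5²) = √17.75 ≈ 4.213 rad/s.
t_p = π/ω_d = π/4.213 ≈ 0.7457 s.

t_p ≈ 0.7457 s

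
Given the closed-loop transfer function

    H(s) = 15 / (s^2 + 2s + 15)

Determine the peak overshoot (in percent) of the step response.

%OS ≈ 43.2%

Comparing s^2 + 2s + 15 to s^2 + 2ζωₙs + ωₙ²: ωₙ = √15 ≈ 3.873 rad/s and ζ = 2/(2·√15) ≈ 0.2582.
%OS = 100·exp(−πζ/√(1−ζ²)) = 100·exp(−π·0.2582/√(1−0.2582²)) ≈ 43.2%.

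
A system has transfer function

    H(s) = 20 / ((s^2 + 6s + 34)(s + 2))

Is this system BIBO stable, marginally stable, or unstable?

The poles can be read from the denominator factors: s = -3 ± 5j, -2.
Since all poles lie strictly in the left half-plane, the system is stable.

stable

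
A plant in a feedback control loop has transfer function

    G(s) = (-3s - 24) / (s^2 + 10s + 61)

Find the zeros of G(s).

Set the numerator to zero: -3s - 24 = 0, i.e. -3·(s + 8) = 0.
So s = -8.

s = -8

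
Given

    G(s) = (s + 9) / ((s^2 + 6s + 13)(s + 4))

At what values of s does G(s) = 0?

s = -9

Set the numerator to zero: s + 9 = 0.
So s = -9.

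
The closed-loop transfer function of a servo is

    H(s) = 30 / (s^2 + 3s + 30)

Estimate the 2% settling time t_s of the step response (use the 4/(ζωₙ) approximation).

Comparing s^2 + 3s + 30 to s^2 + 2ζωₙs + ωₙ²: ωₙ = √30 ≈ 5.477 rad/s and ζ = 3/(2·√30) ≈ 0.2739.
ζωₙ = 3/2 = 1.5, so t_s ≈ 4/(ζωₙ) = 4/1.5 ≈ 2.667 s.

t_s ≈ 2.667 s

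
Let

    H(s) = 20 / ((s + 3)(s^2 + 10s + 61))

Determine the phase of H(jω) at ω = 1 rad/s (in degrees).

At s = j1: numerator = 20, denominator = 170 + j90.
∠H = ∠num − ∠den = 0° − (27.897°) = -27.90°.

∠H(j1) ≈ -27.90°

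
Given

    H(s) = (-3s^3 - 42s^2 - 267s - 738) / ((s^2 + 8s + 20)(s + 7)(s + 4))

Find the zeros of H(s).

Set the numerator to zero: -3s^3 - 42s^2 - 267s - 738 = 0, i.e. -3·(s^3 + 14s^2 + 89s + 246) = 0.
Factoring: (s + 6)(s^2 + 8s + 41) = 0.

s = -6, -4 ± 5j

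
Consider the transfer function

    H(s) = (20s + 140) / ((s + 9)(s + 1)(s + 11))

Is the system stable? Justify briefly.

The poles can be read from the denominator factors: s = -9, -1, -11.
Since all poles lie strictly in the left half-plane, the system is stable.

stable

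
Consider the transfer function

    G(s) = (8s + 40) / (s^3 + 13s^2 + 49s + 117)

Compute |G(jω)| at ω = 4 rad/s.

Substitute s = j4: numerator = 40 + j32, denominator = -91 + j132.
|G(j4)| = |40 + j32| / |-91 + j132| = 51.225 / 160.33 ≈ 0.3195.

|G(j4)| ≈ 0.3195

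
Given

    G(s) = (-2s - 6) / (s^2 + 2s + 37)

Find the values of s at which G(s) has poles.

s = -1 + 6j, -1 - 6j

The poles are the roots of the denominator s^2 + 2s + 37 = 0.
Using the quadratic formula: s = (-2 ± √(-144))/2 = -1 ± 6j.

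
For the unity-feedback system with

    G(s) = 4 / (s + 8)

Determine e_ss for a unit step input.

G(s) has no poles at the origin.
This is a Type 0 system. Kp = lim_{s→0} G(s) = 4/8 = 1/2.
e_ss = 1/(1 + Kp) = 1/(1 + 1/2) = 2/3 ≈ 0.6667.

e_ss = 0.6667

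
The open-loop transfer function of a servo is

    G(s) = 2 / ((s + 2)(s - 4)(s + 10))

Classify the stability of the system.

The poles can be read from the denominator factors: s = -2, 4, -10.
Since the pole(s) at s = 4 lie in the right half-plane, the system is unstable.

unstable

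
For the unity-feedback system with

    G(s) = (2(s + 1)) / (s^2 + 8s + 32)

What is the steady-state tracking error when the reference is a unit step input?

G(s) has no poles at the origin.
This is a Type 0 system. Kp = lim_{s→0} G(s) = 2/32 = 1/16.
e_ss = 1/(1 + Kp) = 1/(1 + 1/16) = 16/17 ≈ 0.9412.

e_ss = 0.9412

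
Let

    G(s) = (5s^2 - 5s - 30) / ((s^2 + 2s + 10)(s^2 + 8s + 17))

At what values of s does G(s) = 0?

Set the numerator to zero: 5s^2 - 5s - 30 = 0, i.e. 5·(s^2 - s - 6) = 0.
Factoring: (s + 2)(s - 3) = 0.

s = -2, 3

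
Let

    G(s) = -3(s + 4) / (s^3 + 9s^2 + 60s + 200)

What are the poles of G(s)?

The poles are the roots of the denominator s^3 + 9s^2 + 60s + 200 = 0.
Trying s = -5: the polynomial evaluates to 0, so (s + 5) is a factor.
Dividing out leaves s^2 + 4s + 40 = 0.
The quadratic formula then gives s = -2 ± 6j.

s = -2 ± 6j, -5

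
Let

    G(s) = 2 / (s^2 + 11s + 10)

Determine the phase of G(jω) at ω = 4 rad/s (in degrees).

∠G(j4) ≈ -97.77°

At s = j4: numerator = 2, denominator = -6 + j44.
∠G = ∠num − ∠den = 0° − (97.765°) = -97.77°.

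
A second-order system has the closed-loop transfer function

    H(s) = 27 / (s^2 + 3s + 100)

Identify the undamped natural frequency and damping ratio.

Compare the denominator to the standard form s^2 + 2ζωₙs + ωₙ².
ωₙ² = 100, so ωₙ = 10 rad/s.
2ζωₙ = 3, so ζ = 3/(2·10) = 0.15.

ωₙ = 10 rad/s, ζ = 0.15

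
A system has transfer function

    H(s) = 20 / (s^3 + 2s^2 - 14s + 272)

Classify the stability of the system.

unstable

The denominator s^3 + 2s^2 - 14s + 272 factors as (s + 8)(s^2 - 6s + 34), giving poles at s = -8, 3 + 5j, 3 - 5j.
Since the pole(s) at s = 3 + 5j, 3 - 5j lie in the right half-plane, the system is unstable.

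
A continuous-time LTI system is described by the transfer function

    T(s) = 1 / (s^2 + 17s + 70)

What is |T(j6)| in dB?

|T(j6)|_dB ≈ -40.6 dB

Substitute s = j6: numerator = 1, denominator = 34 + j102.
|T(j6)| = |1| / |34 + j102| = 1 / 107.52 ≈ 0.009301.
In decibels: 20·log₁₀(0.009301) ≈ -40.6 dB.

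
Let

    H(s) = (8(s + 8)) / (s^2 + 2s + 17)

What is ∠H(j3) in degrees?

At s = j3: numerator = 64 + j24, denominator = 8 + j6.
∠H = ∠num − ∠den = 20.556° − (36.870°) = -16.31°.

∠H(j3) ≈ -16.31°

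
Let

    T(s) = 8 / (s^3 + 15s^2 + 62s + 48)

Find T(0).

T(0) = 1/6 ≈ 0.1667

Set s = 0: T(0) = (8) / (48) = 1/6.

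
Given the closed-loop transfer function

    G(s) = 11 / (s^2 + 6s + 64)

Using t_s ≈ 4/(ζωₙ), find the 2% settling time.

t_s ≈ 1.333 s

Comparing s^2 + 6s + 64 to s^2 + 2ζωₙs + ωₙ²: ωₙ = 8 rad/s and ζ = 6/(2·8) = 0.375.
ζωₙ = 6/2 = 3, so t_s ≈ 4/(ζωₙ) = 4/3 ≈ 1.333 s.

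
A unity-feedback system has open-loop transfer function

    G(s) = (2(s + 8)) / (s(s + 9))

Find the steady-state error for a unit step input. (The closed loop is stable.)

G(s) has one pole at the origin.
This is a Type 1 system; for a step input the steady-state error is zero.

e_ss = 0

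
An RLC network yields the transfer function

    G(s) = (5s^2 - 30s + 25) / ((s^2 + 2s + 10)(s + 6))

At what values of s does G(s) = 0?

s = 1, 5

Set the numerator to zero: 5s^2 - 30s + 25 = 0, i.e. 5·(s^2 - 6s + 5) = 0.
Factoring: (s - 1)(s - 5) = 0.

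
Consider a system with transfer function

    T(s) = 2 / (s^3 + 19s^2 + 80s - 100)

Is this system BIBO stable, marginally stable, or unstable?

unstable

The denominator s^3 + 19s^2 + 80s - 100 factors as (s + 10)^2(s - 1), giving poles at s = -10, -10, 1.
Since the pole(s) at s = 1 lie in the right half-plane, the system is unstable.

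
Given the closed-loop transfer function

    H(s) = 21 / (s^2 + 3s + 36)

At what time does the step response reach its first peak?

Comparing s^2 + 3s + 36 to s^2 + 2ζωₙs + ωₙ²: ωₙ = 6 rad/s and ζ = 3/(2·6) = 0.25.
ζωₙ = 3/2 = 1.5, so ω_d = ωₙ√(1−ζ²) = √(ωₙ² − (ζωₙ)²) = √(36 − 1.5²) = √33.75 ≈ 5.809 rad/s.
t_p = π/ω_d = π/5.809 ≈ 0.5408 s.

t_p ≈ 0.5408 s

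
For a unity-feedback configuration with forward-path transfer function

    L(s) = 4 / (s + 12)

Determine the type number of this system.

The denominator has no factor of s at the origin — no free integrator — so this is a Type 0 system.

Type 0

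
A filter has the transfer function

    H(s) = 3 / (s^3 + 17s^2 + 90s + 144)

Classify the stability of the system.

stable

The denominator s^3 + 17s^2 + 90s + 144 factors as (s + 8)(s + 3)(s + 6), giving poles at s = -8, -3, -6.
Since all poles lie strictly in the left half-plane, the system is stable.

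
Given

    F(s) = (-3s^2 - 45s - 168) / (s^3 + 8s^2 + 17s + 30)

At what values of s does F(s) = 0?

Set the numerator to zero: -3s^2 - 45s - 168 = 0, i.e. -3·(s^2 + 15s + 56) = 0.
Factoring: (s + 7)(s + 8) = 0.

s = -7, -8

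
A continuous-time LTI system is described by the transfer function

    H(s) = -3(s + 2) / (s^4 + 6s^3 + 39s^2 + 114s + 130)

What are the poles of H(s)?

The poles are the roots of the denominator s^4 + 6s^3 + 39s^2 + 114s + 130 = 0.
No real roots exist; factor into two real quadratics: (s^2 + 2s + 26)(s^2 + 4s + 5) = 0.
Each quadratic gives a conjugate pair via the quadratic formula.

s = -1 + 5j, -1 - 5j, -2 + j, -2 - j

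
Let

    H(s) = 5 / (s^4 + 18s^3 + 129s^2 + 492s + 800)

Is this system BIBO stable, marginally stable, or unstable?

stable

The denominator s^4 + 18s^3 + 129s^2 + 492s + 800 factors as (s + 8)(s^2 + 6s + 25)(s + 4), giving poles at s = -8, -3 ± 4j, -4.
Since all poles lie strictly in the left half-plane, the system is stable.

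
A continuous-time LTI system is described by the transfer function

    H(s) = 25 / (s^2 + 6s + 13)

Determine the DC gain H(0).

At s = 0 each factor (s + a) contributes a and each (s^2 + bs + c) contributes c.
H(0) = 25·1 / ((13)) = 25/13 = 25/13.

H(0) = 25/13 ≈ 1.923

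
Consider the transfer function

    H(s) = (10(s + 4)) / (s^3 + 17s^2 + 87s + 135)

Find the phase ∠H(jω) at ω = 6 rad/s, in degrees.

∠H(j6) ≈ -91.01°

At s = j6: numerator = 40 + j60, denominator = -477 + j306.
∠H = ∠num − ∠den = 56.310° − (147.32°) = -91.01°.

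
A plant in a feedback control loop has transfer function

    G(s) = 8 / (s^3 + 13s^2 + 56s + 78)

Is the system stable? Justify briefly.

stable

The denominator s^3 + 13s^2 + 56s + 78 factors as (s^2 + 10s + 26)(s + 3), giving poles at s = -5 + j, -5 - j, -3.
Since all poles lie strictly in the left half-plane, the system is stable.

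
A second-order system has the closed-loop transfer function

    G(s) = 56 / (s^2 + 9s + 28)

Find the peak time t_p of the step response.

t_p ≈ 1.128 s

Comparing s^2 + 9s + 28 to s^2 + 2ζωₙs + ωₙ²: ωₙ = √28 ≈ 5.292 rad/s and ζ = 9/(2·√28) ≈ 0.8504.
ζωₙ = 9/2 = 4.5, so ω_d = ωₙ√(1−ζ²) = √(ωₙ² − (ζωₙ)²) = √(28 − 4.5²) = √7.75 ≈ 2.784 rad/s.
t_p = π/ω_d = π/2.784 ≈ 1.128 s.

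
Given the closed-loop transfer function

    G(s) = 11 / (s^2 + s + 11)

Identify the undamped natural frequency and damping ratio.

Compare the denominator to the standard form s^2 + 2ζωₙs + ωₙ².
ωₙ² = 11, so ωₙ = √11 ≈ 3.317 rad/s.
2ζωₙ = 1, so ζ = 1/(2·√11) ≈ 0.1508.

ωₙ ≈ 3.317 rad/s, ζ ≈ 0.1508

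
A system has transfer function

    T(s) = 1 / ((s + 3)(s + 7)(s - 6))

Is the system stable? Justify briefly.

unstable

The poles can be read from the denominator factors: s = -3, -7, 6.
Since the pole(s) at s = 6 lie in the right half-plane, the system is unstable.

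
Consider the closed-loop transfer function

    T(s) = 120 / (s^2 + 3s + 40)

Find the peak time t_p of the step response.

t_p ≈ 0.5113 s

Comparing s^2 + 3s + 40 to s^2 + 2ζωₙs + ωₙ²: ωₙ = √40 ≈ 6.325 rad/s and ζ = 3/(2·√40) ≈ 0.2372.
ζωₙ = 3/2 = 1.5, so ω_d = ωₙ√(1−ζ²) = √(ωₙ² − (ζωₙ)²) = √(40 − 1.5²) = √37.75 ≈ 6.144 rad/s.
t_p = π/ω_d = π/6.144 ≈ 0.5113 s.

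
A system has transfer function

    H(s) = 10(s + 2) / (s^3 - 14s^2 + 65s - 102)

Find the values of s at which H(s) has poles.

The poles are the roots of the denominator s^3 - 14s^2 + 65s - 102 = 0.
Trying s = 6: the polynomial evaluates to 0, so (s - 6) is a factor.
Dividing out leaves s^2 - 8s + 17 = 0.
The quadratic formula then gives s = 4 ± 1j.

s = 4 + j, 4 - j, 6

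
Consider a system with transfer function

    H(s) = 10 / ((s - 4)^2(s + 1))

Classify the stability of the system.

unstable

The poles can be read from the denominator factors: s = 4, -1, 4.
Since the pole(s) at s = 4, 4 lie in the right half-plane, the system is unstable.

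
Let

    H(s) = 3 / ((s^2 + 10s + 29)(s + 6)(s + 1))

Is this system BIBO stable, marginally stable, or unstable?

The poles can be read from the denominator factors: s = -5 ± 2j, -6, -1.
Since all poles lie strictly in the left half-plane, the system is stable.

stable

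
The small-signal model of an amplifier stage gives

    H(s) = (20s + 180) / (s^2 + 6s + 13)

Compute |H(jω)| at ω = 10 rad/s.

Substitute s = j10: numerator = 180 + j200, denominator = -87 + j60.
|H(j10)| = |180 + j200| / |-87 + j60| = 269.07 / 105.68 ≈ 2.546.

|H(j10)| ≈ 2.546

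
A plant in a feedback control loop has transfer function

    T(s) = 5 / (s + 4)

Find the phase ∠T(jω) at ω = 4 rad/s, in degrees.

At s = j4: numerator = 5, denominator = 4 + j4.
∠T = ∠num − ∠den = 0° − (45°) = -45°.

∠T(j4) ≈ -45°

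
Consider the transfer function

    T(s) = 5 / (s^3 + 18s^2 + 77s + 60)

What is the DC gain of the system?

T(0) = 1/12 ≈ 0.08333

Set s = 0: T(0) = (5) / (60) = 1/12.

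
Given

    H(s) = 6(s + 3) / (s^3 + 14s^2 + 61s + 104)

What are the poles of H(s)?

s = -8, -3 ± 2j

The poles are the roots of the denominator s^3 + 14s^2 + 61s + 104 = 0.
Trying s = -8: the polynomial evaluates to 0, so (s + 8) is a factor.
Dividing out leaves s^2 + 6s + 13 = 0.
The quadratic formula then gives s = -3 ± 2j.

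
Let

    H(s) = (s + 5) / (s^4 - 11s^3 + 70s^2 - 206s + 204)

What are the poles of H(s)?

s = 3 + 5j, 3 - 5j, 2, 3

The poles are the roots of the denominator s^4 - 11s^3 + 70s^2 - 206s + 204 = 0.
Trying s = 2: the polynomial evaluates to 0, so (s - 2) is a factor.
Dividing out leaves s^3 - 9s^2 + 52s - 102 = 0.
This factors further as (s^2 - 6s + 34)(s - 3) = 0.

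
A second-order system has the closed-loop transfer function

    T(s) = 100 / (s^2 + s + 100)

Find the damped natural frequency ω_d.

ω_d ≈ 9.987 rad/s

Comparing s^2 + s + 100 to s^2 + 2ζωₙs + ωₙ²: ωₙ = 10 rad/s and ζ = 1/(2·10) = 0.05.
ζωₙ = 1/2 = 0.5, so ω_d = ωₙ√(1−ζ²) = √(ωₙ² − (ζωₙ)²) = √(100 − 0.5²) = √99.75 ≈ 9.987 rad/s.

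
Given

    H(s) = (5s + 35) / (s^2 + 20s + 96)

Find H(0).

H(0) = 35/96 ≈ 0.3646

Set s = 0: H(0) = (35) / (96) = 35/96.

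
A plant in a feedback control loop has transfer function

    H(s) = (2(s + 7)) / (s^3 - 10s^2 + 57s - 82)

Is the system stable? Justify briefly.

unstable

The denominator s^3 - 10s^2 + 57s - 82 factors as (s - 2)(s^2 - 8s + 41), giving poles at s = 2, 4 ± 5j.
Since the pole(s) at s = 2, 4 ± 5j lie in the right half-plane, the system is unstable.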